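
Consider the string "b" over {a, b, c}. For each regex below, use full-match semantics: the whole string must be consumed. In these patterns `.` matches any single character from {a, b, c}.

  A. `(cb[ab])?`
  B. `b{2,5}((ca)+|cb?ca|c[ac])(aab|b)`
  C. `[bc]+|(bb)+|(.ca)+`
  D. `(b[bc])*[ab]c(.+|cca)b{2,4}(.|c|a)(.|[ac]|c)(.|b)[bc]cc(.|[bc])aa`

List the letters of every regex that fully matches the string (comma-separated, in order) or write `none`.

A → no match
B → no match
C → match
D → no match — must end with "aa"

C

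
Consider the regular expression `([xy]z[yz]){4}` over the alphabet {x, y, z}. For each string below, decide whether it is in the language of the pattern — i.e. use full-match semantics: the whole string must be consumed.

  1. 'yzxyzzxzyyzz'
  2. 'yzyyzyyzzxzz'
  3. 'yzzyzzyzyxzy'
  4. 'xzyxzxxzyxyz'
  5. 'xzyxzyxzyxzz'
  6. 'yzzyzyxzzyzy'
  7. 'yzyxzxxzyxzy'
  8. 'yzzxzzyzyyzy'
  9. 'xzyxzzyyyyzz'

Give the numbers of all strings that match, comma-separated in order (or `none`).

2, 3, 5, 6, 8

1 → no match
2 → match
3 → match
4 → no match
5 → match
6 → match
7 → no match
8 → match
9 → no match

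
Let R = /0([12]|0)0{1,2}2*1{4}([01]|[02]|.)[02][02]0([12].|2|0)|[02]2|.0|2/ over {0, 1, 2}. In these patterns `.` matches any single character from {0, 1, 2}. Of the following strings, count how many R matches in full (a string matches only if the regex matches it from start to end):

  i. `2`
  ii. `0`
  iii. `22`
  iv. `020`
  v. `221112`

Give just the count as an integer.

i → match
ii → no match
iii → match
iv → no match
v → no match
Total matched: 2

2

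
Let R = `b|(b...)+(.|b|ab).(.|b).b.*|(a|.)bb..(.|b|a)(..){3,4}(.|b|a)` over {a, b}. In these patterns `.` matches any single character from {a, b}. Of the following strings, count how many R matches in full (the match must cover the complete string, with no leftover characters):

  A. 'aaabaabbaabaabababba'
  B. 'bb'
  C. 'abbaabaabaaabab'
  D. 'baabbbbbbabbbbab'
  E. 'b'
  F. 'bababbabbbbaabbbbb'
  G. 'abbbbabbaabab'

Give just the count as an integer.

A → no match
B → no match
C → match
D → match
E → match
F → match
G → match
Total matched: 5

5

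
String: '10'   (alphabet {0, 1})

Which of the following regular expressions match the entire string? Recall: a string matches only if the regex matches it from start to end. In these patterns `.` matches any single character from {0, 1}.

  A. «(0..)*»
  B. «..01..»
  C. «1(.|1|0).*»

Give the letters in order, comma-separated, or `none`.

A → no match
B → no match
C → match

C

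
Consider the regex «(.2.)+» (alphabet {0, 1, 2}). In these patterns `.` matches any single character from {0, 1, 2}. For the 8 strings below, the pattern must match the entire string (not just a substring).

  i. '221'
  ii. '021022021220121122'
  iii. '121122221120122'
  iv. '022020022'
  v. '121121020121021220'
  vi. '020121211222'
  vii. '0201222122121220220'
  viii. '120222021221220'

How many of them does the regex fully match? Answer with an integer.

i → match
ii → match
iii → match
iv → match
v → match
vi → no match
vii → no match
viii → match
Total matched: 6

6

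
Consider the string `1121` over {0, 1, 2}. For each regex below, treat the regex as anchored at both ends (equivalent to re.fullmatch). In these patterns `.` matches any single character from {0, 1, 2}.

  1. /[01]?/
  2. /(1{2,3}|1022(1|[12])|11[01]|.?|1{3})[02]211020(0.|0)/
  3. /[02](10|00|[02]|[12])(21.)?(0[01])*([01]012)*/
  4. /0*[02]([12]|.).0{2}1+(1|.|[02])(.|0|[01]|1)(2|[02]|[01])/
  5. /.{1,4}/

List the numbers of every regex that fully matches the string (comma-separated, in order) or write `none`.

1 → no match
2 → no match
3 → no match
4 → no match
5 → match

5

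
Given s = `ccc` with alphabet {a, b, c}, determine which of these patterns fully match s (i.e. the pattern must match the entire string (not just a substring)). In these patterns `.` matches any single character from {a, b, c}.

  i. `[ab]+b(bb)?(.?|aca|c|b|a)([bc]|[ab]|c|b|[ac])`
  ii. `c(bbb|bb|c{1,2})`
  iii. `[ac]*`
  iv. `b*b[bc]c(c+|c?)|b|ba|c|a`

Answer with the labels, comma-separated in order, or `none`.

ii, iii

i → no match
ii → match
iii → match
iv → no match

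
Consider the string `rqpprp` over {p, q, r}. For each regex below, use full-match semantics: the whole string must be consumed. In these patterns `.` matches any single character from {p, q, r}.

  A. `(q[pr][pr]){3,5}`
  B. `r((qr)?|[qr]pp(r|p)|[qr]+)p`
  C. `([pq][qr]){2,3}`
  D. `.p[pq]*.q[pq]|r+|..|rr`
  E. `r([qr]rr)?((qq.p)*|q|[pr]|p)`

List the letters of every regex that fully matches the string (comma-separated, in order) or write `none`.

A → no match — must start with `q`
B → match
C → no match
D → no match
E → no match

B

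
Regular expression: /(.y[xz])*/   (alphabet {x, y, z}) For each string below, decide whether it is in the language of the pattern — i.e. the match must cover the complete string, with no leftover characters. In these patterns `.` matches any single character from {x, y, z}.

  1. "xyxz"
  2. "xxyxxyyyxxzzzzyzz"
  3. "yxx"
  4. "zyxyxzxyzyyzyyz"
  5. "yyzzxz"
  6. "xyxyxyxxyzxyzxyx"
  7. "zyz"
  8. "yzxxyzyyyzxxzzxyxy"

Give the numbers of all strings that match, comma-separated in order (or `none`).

7

1 → no match
2 → no match
3 → no match
4 → no match
5 → no match
6 → no match
7 → match
8 → no match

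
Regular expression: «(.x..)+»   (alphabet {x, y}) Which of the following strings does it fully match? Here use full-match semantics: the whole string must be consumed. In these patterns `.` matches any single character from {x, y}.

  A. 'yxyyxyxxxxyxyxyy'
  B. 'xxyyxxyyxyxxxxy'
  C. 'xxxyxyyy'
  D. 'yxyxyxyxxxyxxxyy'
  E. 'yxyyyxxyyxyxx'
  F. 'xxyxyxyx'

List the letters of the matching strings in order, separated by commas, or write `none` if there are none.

D, F

A → no match
B → no match
C → no match
D → match
E → no match
F → match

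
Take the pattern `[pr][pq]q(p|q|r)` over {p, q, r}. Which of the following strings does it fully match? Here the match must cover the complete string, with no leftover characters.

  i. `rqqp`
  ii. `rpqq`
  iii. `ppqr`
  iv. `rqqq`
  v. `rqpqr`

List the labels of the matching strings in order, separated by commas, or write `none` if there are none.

i, ii, iii, iv

i → match
ii → match
iii → match
iv → match
v → no match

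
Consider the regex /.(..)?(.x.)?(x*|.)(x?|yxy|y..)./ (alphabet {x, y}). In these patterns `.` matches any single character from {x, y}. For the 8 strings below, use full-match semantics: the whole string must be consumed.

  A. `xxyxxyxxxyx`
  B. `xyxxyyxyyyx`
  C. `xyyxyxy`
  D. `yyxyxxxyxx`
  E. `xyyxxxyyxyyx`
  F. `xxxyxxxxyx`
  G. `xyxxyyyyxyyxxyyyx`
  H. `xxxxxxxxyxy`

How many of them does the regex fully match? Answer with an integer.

A → no match
B → no match
C → no match
D → no match
E → no match
F → no match
G → no match
H → no match
Total matched: 0

0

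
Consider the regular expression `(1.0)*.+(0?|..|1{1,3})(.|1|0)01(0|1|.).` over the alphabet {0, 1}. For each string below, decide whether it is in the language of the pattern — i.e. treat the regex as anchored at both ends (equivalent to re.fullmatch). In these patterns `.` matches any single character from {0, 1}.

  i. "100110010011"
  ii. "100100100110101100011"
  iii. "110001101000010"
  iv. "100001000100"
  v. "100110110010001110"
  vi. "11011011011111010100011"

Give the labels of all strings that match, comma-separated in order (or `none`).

iv

i → no match
ii → no match
iii → no match
iv → match
v → no match
vi → no match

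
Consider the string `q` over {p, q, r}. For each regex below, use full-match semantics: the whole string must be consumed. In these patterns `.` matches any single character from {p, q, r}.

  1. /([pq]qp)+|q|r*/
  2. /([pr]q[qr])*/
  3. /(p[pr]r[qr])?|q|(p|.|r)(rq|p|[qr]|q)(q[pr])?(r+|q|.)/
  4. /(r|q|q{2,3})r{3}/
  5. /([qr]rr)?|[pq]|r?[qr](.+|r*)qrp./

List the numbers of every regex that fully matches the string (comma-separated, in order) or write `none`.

1 → match
2 → no match
3 → match
4 → no match — must end with `r`
5 → match

1, 3, 5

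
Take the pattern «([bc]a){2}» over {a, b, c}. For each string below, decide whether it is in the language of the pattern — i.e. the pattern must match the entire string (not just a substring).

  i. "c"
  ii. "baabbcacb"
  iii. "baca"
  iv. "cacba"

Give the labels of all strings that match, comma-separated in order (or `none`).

i → no match — must end with "a"
ii → no match — must end with "a"
iii → match
iv → no match

iii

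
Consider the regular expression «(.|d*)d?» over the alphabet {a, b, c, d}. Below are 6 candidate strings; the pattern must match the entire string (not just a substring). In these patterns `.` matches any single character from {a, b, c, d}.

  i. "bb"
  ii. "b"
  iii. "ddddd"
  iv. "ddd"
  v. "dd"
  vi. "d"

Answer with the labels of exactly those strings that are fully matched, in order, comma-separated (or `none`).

i → no match
ii → match
iii → match
iv → match
v → match
vi → match

ii, iii, iv, v, vi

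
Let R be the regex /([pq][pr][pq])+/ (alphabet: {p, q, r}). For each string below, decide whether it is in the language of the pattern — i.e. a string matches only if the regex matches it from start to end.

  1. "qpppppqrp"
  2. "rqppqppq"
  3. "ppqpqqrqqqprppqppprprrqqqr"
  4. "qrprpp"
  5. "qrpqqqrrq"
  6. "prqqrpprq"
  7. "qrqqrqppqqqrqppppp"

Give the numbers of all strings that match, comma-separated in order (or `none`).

1 → match
2 → no match
3 → no match
4 → no match
5 → no match
6 → match
7 → no match

1, 6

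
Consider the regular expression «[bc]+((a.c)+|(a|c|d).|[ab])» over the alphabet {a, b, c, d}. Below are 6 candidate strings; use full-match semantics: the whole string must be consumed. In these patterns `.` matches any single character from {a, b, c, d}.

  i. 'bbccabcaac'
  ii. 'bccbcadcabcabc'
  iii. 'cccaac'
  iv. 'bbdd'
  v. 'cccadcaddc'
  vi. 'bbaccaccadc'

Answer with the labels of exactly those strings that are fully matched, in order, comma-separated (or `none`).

i, ii, iii, iv, vi

i. 'bbccabcaac' → match
ii → match
iii. 'cccaac' → match
iv. 'bbdd' → match
v. 'cccadcaddc' → no match
vi. 'bbaccaccadc' → match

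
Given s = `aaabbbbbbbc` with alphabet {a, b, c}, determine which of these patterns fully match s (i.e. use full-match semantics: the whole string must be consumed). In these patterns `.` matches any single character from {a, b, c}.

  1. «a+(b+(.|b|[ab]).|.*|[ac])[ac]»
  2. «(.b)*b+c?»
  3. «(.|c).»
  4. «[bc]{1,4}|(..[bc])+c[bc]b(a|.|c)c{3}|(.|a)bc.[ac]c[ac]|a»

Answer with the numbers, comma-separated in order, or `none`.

1

1 → match
2 → no match
3 → no match
4 → no match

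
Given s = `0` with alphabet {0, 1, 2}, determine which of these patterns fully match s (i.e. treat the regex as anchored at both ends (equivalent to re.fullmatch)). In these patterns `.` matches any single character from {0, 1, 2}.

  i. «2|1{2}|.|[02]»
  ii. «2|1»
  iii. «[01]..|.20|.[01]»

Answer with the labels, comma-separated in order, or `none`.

i

i → match
ii → no match
iii → no match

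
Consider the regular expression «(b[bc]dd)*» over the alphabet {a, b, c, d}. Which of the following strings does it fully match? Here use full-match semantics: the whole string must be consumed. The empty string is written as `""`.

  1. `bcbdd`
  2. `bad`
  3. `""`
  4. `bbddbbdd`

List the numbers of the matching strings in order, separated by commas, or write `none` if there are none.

1 → no match
2 → no match
3 → match
4 → match

3, 4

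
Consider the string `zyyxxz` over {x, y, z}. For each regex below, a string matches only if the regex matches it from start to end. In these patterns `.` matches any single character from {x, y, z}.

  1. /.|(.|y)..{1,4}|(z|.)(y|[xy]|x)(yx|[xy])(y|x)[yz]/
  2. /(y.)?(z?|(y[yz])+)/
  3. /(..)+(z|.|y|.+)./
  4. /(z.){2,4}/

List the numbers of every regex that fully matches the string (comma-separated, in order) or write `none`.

1, 3

1 → match
2 → no match
3 → match
4 → no match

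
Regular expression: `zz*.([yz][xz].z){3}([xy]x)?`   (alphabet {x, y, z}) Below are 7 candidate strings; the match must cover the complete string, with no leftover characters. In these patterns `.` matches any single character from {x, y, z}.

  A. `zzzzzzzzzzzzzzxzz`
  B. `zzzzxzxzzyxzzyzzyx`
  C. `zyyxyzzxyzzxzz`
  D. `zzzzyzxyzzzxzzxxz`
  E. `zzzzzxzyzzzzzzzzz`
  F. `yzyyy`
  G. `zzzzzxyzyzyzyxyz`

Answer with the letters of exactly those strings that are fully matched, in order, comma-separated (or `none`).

A, C, D, G

A → match
B → no match
C → match
D → match
E → no match
F → no match — must start with `z`
G → match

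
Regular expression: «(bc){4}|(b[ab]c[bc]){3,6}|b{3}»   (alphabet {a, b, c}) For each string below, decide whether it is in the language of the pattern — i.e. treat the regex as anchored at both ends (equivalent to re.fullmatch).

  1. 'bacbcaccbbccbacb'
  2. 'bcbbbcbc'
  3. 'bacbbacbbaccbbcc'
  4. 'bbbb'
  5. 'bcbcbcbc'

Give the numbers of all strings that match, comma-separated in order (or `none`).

3, 5

1 → no match
2. 'bcbbbcbc' → no match
3 → match
4. 'bbbb' → no match
5. 'bcbcbcbc' → match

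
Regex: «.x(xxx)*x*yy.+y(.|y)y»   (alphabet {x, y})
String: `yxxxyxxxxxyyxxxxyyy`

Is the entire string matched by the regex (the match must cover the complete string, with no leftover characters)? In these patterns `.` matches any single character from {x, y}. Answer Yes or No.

No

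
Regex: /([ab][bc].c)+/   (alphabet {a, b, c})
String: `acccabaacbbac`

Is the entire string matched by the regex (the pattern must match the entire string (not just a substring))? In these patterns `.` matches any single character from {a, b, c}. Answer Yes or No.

No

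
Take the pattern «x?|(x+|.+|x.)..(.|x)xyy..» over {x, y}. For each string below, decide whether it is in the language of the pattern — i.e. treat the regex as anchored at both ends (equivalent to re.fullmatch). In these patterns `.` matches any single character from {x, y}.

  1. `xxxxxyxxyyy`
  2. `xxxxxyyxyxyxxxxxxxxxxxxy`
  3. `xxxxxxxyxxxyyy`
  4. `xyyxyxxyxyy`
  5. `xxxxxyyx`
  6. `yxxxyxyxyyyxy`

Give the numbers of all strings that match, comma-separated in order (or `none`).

1 → no match
2 → no match
3 → no match
4 → no match
5 → no match
6 → no match

none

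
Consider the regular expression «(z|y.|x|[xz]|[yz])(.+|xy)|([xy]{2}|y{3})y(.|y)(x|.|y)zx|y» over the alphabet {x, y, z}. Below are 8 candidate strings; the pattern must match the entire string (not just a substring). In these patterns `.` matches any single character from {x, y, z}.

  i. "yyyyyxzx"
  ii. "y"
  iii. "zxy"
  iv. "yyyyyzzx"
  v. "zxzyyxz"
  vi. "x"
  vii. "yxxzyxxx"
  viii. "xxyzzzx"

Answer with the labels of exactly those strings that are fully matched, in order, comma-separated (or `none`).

i → match
ii → match
iii → match
iv → match
v → match
vi → no match
vii → match
viii → match

i, ii, iii, iv, v, vii, viii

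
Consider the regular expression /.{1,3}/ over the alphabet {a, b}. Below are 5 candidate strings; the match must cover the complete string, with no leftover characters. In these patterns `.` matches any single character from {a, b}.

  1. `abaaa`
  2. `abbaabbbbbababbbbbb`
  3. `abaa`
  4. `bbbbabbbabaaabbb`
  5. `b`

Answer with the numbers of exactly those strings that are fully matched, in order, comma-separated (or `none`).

1 → no match
2 → no match
3 → no match
4 → no match
5 → match

5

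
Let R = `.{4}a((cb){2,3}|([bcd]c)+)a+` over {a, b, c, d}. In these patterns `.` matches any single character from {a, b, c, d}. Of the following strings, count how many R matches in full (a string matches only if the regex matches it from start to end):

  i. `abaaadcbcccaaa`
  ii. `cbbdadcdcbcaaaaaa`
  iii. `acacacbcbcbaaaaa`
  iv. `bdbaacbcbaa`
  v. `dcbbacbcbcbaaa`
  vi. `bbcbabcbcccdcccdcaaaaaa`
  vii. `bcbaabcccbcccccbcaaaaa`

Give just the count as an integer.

i → match
ii → match
iii → match
iv → match
v → match
vi → match
vii → match
Total matched: 7

7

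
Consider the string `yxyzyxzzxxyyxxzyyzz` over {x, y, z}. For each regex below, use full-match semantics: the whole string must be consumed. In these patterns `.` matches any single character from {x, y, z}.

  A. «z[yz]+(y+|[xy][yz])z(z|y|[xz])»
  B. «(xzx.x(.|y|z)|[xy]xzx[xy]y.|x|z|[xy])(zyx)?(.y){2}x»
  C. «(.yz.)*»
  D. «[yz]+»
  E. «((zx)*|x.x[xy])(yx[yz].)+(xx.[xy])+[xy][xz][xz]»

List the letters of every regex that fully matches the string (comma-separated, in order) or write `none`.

A → no match — must start with `z`
B → no match — must end with `yx`
C → no match
D → no match
E → match

E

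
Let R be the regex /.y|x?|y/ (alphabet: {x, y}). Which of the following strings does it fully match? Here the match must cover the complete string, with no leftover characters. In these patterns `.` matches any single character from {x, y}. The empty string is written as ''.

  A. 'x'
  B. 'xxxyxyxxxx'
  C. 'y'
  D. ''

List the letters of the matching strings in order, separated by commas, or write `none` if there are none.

A, C, D

A. 'x' → match
B. 'xxxyxyxxxx' → no match
C. 'y' → match
D. '' → match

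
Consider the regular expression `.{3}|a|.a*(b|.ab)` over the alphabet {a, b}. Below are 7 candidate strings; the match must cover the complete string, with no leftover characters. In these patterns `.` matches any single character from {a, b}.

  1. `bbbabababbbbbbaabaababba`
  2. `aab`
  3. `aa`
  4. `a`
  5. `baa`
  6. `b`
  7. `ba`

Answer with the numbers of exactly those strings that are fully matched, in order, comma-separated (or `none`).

2, 4, 5

1 → no match
2 → match
3 → no match
4 → match
5 → match
6 → no match
7 → no match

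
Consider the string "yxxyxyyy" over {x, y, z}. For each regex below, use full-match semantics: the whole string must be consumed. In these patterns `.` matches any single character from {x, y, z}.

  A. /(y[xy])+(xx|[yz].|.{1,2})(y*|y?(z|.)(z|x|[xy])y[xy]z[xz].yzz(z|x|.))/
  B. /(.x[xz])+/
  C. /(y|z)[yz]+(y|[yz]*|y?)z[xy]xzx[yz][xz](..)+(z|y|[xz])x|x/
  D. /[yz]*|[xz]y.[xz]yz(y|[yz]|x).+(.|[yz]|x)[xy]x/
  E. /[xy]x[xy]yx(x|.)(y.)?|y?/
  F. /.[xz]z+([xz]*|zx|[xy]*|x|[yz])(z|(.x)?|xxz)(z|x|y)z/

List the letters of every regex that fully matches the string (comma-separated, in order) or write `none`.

E

A → no match
B → no match
C → no match — must end with "x"
D → no match
E → match
F → no match — must end with "z"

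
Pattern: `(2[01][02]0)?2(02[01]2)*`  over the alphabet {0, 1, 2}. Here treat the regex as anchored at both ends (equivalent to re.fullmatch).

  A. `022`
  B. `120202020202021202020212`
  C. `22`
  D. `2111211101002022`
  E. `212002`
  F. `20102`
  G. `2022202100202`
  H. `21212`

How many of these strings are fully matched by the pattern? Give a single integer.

A → no match
B → no match
C → no match
D → no match
E → no match
F → no match
G → no match
H → no match
Total matched: 0

0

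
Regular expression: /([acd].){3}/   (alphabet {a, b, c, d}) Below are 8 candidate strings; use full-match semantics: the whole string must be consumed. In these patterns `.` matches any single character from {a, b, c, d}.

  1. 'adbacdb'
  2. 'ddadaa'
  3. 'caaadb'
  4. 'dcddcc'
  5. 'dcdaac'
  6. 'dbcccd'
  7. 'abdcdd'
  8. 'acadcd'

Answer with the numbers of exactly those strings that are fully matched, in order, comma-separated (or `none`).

1 → no match
2 → match
3 → match
4 → match
5 → match
6 → match
7 → match
8 → match

2, 3, 4, 5, 6, 7, 8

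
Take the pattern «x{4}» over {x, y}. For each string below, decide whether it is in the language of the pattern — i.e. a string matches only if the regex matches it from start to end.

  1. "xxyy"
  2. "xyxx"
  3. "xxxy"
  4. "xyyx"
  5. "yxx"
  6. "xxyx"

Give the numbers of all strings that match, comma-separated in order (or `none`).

none

1. "xxyy" → no match — must end with "x"
2. "xyxx" → no match
3. "xxxy" → no match — must end with "x"
4. "xyyx" → no match
5. "yxx" → no match — must start with "x"
6. "xxyx" → no match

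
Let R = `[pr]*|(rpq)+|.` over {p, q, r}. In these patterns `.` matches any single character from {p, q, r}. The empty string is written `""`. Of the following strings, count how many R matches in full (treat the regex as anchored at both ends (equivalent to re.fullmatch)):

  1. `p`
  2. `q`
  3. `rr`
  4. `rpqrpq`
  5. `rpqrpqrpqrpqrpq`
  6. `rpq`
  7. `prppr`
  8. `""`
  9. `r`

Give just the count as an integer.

9

1. `p` → match
2. `q` → match
3. `rr` → match
4. `rpqrpq` → match
5 → match
6. `rpq` → match
7. `prppr` → match
8. `""` → match
9. `r` → match
Total matched: 9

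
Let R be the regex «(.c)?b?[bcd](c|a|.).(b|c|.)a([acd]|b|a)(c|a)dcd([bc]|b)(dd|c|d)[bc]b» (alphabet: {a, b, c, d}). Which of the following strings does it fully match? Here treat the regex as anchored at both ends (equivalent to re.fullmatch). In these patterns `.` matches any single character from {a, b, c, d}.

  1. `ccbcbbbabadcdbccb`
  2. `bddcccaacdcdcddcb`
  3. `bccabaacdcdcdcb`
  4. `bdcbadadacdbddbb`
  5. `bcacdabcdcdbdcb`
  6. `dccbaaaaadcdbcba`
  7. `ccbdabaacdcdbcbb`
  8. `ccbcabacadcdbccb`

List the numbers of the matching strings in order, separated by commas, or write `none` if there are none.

1, 3, 5, 7, 8

1 → match
2 → no match
3 → match
4 → no match
5 → match
6 → no match — must end with `b`
7 → match
8 → match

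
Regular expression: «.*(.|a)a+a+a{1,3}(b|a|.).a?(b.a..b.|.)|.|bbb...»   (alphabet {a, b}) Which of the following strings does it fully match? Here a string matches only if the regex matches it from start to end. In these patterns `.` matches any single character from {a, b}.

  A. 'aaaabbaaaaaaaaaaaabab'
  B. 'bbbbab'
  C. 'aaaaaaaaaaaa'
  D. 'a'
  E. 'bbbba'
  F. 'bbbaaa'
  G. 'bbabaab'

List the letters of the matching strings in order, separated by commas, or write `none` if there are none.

A → match
B → match
C → match
D → match
E → no match
F → match
G → no match

A, B, C, D, F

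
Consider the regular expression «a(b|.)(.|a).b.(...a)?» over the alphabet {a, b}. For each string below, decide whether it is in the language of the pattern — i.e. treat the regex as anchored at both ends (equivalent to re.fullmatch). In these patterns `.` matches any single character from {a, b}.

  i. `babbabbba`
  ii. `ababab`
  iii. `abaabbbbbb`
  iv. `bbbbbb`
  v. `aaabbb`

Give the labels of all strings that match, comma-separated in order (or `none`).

i → no match — must start with `a`
ii → no match
iii → no match
iv → no match — must start with `a`
v → match

v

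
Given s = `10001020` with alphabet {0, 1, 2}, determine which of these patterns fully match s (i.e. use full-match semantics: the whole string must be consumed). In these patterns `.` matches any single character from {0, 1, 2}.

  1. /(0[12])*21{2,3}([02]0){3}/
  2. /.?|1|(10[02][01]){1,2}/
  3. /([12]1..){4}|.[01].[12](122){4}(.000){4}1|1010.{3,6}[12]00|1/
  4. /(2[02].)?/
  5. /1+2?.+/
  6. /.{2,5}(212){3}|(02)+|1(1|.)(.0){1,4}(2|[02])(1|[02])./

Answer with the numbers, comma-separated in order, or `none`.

1 → no match
2 → match
3 → no match
4 → no match
5 → match
6 → no match

2, 5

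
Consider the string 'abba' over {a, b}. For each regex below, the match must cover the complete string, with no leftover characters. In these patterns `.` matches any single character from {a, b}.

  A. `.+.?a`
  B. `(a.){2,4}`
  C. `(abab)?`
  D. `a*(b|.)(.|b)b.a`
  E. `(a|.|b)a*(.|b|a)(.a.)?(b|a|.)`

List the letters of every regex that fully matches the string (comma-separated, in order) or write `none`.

A → match
B → no match
C → no match
D → no match
E → no match

A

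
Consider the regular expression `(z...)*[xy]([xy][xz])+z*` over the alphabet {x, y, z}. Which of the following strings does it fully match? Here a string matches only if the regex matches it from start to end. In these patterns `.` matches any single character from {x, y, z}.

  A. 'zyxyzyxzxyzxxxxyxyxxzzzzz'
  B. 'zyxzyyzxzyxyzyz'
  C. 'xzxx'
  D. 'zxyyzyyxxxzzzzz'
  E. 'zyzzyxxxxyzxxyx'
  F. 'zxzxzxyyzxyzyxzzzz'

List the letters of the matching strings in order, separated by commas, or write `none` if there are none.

A → match
B → match
C → no match
D → match
E → match
F → match

A, B, D, E, F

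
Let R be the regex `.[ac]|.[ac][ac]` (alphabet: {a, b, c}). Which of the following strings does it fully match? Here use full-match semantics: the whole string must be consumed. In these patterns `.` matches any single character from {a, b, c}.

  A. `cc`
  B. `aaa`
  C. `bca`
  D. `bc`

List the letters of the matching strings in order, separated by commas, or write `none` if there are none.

A → match
B → match
C → match
D → match

A, B, C, D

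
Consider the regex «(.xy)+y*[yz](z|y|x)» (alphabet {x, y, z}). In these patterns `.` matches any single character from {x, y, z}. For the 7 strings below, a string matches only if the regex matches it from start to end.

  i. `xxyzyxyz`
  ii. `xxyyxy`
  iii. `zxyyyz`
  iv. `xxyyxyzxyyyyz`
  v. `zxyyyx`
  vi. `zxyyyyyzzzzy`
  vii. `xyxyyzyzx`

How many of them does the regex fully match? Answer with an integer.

3

i → no match
ii → no match
iii → match
iv → match
v → match
vi → no match
vii → no match
Total matched: 3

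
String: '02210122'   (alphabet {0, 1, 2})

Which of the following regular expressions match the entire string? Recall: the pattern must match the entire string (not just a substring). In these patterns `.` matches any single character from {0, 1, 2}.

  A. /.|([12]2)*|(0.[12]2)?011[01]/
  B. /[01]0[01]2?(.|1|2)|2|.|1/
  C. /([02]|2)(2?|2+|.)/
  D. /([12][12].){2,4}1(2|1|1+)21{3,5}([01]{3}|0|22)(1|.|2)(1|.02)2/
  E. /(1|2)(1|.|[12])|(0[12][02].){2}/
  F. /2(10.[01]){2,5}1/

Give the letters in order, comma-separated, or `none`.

E

A → no match
B → no match
C → no match
D → no match
E → match
F → no match — must start with '210'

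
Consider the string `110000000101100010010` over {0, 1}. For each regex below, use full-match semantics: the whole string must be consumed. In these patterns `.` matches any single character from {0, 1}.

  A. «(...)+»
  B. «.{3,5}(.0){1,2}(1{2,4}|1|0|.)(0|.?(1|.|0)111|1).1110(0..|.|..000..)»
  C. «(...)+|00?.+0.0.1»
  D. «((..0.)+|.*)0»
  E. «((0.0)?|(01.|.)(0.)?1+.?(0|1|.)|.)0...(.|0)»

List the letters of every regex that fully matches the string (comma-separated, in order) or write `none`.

A, C, D

A → match
B → no match
C → match
D → match
E → no match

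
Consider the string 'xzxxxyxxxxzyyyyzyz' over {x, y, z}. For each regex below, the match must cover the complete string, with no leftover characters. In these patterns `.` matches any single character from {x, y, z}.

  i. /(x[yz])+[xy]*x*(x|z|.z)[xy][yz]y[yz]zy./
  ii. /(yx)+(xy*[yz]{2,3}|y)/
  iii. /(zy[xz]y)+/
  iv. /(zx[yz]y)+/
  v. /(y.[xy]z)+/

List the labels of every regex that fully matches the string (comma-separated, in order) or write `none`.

i

i → match
ii → no match — must start with 'yx'
iii → no match — must start with 'zy'
iv → no match — must start with 'zx'
v → no match — must start with 'y'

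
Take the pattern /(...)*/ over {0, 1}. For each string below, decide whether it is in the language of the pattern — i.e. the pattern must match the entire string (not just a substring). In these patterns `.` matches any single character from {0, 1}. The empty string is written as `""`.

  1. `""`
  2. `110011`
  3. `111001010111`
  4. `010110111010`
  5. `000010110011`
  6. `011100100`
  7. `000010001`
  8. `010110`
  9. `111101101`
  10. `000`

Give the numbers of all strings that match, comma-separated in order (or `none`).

1. `""` → match
2. `110011` → match
3. `111001010111` → match
4. `010110111010` → match
5. `000010110011` → match
6. `011100100` → match
7. `000010001` → match
8. `010110` → match
9. `111101101` → match
10. `000` → match

1, 2, 3, 4, 5, 6, 7, 8, 9, 10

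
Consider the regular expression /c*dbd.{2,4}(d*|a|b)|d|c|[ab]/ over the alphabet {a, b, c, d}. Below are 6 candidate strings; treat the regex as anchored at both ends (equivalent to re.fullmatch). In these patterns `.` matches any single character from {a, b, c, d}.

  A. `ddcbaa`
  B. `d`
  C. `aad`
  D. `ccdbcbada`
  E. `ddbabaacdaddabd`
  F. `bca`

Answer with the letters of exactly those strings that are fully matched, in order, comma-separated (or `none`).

B

A → no match
B → match
C → no match
D → no match
E → no match
F → no match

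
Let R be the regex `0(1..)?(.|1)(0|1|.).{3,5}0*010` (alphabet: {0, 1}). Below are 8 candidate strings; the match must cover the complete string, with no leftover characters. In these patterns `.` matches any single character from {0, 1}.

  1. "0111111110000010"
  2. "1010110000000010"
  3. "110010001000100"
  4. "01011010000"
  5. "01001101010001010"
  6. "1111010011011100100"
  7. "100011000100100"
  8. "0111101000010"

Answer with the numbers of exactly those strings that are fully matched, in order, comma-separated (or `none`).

1, 8

1 → match
2 → no match — must start with "0"
3 → no match — must start with "0"
4 → no match — must end with "010"
5 → no match
6 → no match — must start with "0"
7 → no match — must start with "0"
8 → match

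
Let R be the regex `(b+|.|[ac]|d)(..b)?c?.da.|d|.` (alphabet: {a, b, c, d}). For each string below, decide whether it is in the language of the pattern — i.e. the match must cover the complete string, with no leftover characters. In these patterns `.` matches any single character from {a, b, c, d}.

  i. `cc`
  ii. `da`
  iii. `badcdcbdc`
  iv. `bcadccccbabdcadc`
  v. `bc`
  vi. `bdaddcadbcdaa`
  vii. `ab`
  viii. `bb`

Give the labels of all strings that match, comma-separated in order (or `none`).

i. `cc` → no match
ii. `da` → no match
iii. `badcdcbdc` → no match
iv → no match
v. `bc` → no match
vi → no match
vii. `ab` → no match
viii. `bb` → no match

none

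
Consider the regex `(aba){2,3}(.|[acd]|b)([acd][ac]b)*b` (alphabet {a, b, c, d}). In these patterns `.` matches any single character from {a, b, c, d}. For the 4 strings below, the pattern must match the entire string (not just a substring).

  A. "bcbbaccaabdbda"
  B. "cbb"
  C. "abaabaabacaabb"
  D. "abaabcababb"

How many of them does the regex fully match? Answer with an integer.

A → no match — must start with "aba"
B → no match — must start with "aba"
C → match
D → no match
Total matched: 1

1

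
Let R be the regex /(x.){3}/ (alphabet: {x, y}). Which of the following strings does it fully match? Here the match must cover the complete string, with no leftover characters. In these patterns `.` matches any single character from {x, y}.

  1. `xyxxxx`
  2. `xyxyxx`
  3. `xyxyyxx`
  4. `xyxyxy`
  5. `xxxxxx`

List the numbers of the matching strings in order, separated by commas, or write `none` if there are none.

1, 2, 4, 5

1 → match
2 → match
3 → no match
4 → match
5 → match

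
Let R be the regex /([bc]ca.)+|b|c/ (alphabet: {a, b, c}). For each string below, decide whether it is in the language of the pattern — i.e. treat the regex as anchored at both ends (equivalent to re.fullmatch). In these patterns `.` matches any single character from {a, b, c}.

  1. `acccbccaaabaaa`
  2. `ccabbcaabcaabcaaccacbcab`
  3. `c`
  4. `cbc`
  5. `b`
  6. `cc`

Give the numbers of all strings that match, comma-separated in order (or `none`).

2, 3, 5

1 → no match
2 → match
3 → match
4 → no match
5 → match
6 → no match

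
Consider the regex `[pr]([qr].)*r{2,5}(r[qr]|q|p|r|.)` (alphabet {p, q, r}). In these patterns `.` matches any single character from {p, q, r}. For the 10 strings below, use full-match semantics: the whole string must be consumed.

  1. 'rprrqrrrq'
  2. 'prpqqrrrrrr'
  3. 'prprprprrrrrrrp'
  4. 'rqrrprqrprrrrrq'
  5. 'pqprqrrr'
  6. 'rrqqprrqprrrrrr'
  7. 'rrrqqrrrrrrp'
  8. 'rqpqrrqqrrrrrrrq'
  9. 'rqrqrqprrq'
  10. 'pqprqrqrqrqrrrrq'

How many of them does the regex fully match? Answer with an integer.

9

1 → no match
2 → match
3 → match
4 → match
5 → match
6 → match
7 → match
8 → match
9 → match
10 → match
Total matched: 9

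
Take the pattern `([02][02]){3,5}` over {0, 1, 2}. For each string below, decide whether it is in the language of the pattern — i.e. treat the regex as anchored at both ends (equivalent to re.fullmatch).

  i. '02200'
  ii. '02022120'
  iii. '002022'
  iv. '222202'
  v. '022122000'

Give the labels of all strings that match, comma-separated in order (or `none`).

i → no match
ii → no match
iii → match
iv → match
v → no match

iii, iv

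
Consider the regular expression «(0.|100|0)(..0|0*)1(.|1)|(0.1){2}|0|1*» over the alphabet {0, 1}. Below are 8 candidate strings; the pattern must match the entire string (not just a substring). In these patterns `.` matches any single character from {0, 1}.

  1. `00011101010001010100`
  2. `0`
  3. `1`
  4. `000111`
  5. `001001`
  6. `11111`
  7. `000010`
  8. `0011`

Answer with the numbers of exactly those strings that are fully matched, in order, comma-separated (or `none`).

2, 3, 5, 6, 7, 8

1 → no match
2. `0` → match
3. `1` → match
4. `000111` → no match
5. `001001` → match
6. `11111` → match
7. `000010` → match
8. `0011` → match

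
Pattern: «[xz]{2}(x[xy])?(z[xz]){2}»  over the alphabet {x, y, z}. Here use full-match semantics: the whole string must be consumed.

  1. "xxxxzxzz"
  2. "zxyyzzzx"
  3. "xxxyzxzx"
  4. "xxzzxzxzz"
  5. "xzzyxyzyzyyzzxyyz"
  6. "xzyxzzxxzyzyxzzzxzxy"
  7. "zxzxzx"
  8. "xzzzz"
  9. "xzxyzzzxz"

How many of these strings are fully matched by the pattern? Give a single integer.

3

1 → match
2 → no match
3 → match
4 → no match
5 → no match
6 → no match
7 → match
8 → no match
9 → no match
Total matched: 3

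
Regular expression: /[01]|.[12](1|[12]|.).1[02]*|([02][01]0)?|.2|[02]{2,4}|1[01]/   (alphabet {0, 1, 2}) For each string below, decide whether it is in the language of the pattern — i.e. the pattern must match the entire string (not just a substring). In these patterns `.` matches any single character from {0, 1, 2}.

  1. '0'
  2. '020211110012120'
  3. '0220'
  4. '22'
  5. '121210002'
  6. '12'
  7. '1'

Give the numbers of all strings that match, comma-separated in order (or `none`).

1, 3, 4, 5, 6, 7

1 → match
2 → no match
3 → match
4 → match
5 → match
6 → match
7 → match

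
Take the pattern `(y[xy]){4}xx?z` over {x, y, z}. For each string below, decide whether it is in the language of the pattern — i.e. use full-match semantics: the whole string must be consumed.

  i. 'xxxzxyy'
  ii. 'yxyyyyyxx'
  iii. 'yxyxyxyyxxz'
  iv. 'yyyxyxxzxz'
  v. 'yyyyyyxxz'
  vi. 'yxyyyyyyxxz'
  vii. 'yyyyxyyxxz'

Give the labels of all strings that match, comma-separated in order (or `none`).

iii, vi

i → no match — must start with 'y'
ii → no match — must end with 'z'
iii → match
iv → no match
v → no match
vi → match
vii → no match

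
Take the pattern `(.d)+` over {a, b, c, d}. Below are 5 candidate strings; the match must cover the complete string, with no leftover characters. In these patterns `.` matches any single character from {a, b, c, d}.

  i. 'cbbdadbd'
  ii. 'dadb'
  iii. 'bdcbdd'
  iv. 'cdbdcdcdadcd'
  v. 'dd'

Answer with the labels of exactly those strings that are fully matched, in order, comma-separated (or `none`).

i → no match
ii → no match — must end with 'd'
iii → no match
iv → match
v → match

iv, v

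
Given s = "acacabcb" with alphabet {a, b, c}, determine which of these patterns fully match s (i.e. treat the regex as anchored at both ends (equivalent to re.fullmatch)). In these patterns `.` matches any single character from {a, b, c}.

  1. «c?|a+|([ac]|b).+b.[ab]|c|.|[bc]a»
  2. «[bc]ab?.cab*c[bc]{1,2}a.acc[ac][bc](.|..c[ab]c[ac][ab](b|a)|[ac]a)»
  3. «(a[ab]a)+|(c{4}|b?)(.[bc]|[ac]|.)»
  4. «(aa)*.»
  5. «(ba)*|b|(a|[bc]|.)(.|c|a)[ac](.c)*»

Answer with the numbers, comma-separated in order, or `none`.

1

1 → match
2 → no match
3 → no match
4 → no match
5 → no match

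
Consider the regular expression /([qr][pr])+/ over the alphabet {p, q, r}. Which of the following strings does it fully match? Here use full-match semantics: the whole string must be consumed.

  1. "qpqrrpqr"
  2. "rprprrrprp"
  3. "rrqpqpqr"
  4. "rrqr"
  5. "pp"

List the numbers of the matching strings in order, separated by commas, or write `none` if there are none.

1 → match
2 → match
3 → match
4 → match
5 → no match

1, 2, 3, 4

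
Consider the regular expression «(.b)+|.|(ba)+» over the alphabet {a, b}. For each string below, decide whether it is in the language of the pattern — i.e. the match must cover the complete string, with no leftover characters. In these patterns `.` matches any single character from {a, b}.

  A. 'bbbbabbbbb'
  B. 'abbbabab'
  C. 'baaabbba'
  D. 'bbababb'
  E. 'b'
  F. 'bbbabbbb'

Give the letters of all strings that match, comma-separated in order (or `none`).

A. 'bbbbabbbbb' → match
B. 'abbbabab' → match
C. 'baaabbba' → no match
D. 'bbababb' → no match
E. 'b' → match
F. 'bbbabbbb' → no match

A, B, E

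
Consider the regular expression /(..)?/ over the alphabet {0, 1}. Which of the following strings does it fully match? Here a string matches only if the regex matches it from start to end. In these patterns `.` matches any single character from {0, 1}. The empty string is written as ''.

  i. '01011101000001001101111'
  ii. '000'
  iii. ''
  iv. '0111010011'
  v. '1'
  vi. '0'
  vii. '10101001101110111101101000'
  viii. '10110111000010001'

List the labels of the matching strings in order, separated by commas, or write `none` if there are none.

i → no match
ii. '000' → no match
iii. '' → match
iv. '0111010011' → no match
v. '1' → no match
vi. '0' → no match
vii → no match
viii → no match

iii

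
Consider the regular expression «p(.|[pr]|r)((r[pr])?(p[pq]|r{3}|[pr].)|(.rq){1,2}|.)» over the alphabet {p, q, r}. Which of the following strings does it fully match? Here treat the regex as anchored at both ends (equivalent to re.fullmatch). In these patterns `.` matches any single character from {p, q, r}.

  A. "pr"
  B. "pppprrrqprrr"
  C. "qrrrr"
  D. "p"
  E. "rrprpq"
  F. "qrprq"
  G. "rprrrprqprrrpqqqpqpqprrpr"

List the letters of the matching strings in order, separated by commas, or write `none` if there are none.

A → no match
B → no match
C → no match — must start with "p"
D → no match
E → no match — must start with "p"
F → no match — must start with "p"
G → no match — must start with "p"

none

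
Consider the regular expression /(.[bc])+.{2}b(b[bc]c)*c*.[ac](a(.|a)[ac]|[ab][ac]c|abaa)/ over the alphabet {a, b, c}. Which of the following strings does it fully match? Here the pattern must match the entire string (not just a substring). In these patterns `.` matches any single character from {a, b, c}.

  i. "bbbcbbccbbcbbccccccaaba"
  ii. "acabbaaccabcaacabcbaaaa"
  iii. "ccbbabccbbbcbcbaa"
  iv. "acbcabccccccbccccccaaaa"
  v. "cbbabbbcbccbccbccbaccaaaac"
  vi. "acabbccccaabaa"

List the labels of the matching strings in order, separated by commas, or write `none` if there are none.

i → match
ii → no match
iii → no match
iv → match
v → no match
vi → match

i, iv, vi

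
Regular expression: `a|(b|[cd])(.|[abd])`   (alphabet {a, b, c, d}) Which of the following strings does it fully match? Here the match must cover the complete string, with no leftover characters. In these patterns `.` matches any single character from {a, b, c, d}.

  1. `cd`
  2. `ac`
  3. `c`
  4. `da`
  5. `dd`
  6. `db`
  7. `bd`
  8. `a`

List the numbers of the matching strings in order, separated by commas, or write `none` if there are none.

1, 4, 5, 6, 7, 8

1 → match
2 → no match
3 → no match
4 → match
5 → match
6 → match
7 → match
8 → match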